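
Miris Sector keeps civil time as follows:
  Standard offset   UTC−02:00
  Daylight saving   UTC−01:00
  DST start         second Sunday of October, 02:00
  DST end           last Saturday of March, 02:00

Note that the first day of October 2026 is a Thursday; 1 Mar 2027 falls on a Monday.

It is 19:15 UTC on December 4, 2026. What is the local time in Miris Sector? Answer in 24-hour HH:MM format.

1 October 2026 is a Thursday, so the first Sunday is October 4 and the second is October 11.
1 March 2027 is a Monday, so Saturdays fall on 6, 13, 20, 27; the last is March 27.
At the standard offset (UTC−02:00), 19:15 UTC − 2h = 17:15 Miris Sector standard time.
The standard-time date in Miris Sector, December 4, 2026, falls between 11 October 2026 and 27 March 2027, so daylight saving is in effect and Miris Sector is at UTC−01:00.
19:15 UTC − 1h = 18:15 local.

18:15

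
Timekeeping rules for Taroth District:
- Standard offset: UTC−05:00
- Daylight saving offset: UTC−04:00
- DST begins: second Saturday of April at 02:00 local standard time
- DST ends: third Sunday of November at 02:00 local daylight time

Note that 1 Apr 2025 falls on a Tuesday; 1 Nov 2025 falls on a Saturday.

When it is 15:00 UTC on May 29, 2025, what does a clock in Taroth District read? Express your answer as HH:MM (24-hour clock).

11:00

1 April 2025 is a Tuesday, so the first Saturday is April 5 and the second is April 12.
1 November 2025 is a Saturday, so the first Sunday is November 2 and the third is November 16.
At the standard offset (UTC−05:00), 15:00 UTC − 5h = 10:00 Taroth District standard time.
The standard-time date in Taroth District, May 29, 2025, lies within the daylight-saving period (12 April – 16 November), so Taroth District is on daylight time, UTC−04:00.
15:00 UTC − 4h = 11:00 local.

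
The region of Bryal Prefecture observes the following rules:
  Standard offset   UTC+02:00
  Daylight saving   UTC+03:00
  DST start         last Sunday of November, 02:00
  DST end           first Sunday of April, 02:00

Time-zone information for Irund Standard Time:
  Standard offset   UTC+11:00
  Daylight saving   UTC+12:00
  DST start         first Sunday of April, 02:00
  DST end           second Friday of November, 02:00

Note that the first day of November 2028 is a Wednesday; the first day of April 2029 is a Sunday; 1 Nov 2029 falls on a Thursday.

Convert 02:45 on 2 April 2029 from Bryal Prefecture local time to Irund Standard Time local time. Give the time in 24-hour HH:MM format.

1 November 2028 is a Wednesday, so Sundays fall on 5, 12, 19, 26; the last is November 26.
1 April 2029 is a Sunday, so the first Sunday is April 1.
Daylight saving runs 26 November 2028 – 1 April 2029; 2 April 2029 is outside that window, so Bryal Prefecture is on standard time at UTC+02:00.
02:45 Bryal Prefecture − 2h = 00:45 UTC.
1 April 2029 is a Sunday, so the first Sunday is April 1.
1 November 2029 is a Thursday, so the first Friday is November 2 and the second is November 9.
At the standard offset (UTC+11:00), 00:45 UTC + 11h = 11:45 Irund Standard Time standard time.
The standard-time date in Irund Standard Time, 2 April 2029, falls between 1 April and 9 November, so daylight saving is in effect and Irund Standard Time is at UTC+12:00.
00:45 UTC + 12h = 12:45 Irund Standard Time.

12:45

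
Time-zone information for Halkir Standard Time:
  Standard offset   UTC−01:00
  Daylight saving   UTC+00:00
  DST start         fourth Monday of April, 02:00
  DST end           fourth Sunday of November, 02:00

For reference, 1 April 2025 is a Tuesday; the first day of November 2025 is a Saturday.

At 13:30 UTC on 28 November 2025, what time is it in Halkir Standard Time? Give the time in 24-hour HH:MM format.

12:30

1 April 2025 is a Tuesday, so the first Monday is April 7 and the fourth is April 28.
1 November 2025 is a Saturday, so the first Sunday is November 2 and the fourth is November 23.
At the standard offset (UTC−01:00), 13:30 UTC − 1h = 12:30 Halkir Standard Time standard time.
The standard-time date in Halkir Standard Time, 28 November 2025, is outside the daylight-saving period (28 April – 23 November), so Halkir Standard Time is on standard time, UTC−01:00.
13:30 UTC − 1h = 12:30 local.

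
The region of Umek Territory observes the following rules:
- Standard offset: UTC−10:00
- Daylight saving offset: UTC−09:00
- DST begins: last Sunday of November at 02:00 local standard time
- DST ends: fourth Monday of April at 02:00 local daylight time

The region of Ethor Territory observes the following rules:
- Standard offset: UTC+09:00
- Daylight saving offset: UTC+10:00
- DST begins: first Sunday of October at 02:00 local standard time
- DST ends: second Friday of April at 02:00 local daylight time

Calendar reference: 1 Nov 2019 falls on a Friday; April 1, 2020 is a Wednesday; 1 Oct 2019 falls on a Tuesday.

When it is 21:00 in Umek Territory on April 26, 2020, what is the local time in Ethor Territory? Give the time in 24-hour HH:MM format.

1 November 2019 is a Friday, so Sundays fall on 3, 10, 17, 24; the last is November 24.
1 April 2020 is a Wednesday, so the first Monday is April 6 and the fourth is April 27.
Daylight saving runs 24 November 2019 – 27 April 2020; April 26, 2020 is inside that window, so Umek Territory is at UTC−09:00.
21:00 Umek Territory + 9h = 06:00 UTC (rolling into the next day, 27 April 2020).
1 October 2019 is a Tuesday, so the first Sunday is October 6.
1 April 2020 is a Wednesday, so the first Friday is April 3 and the second is April 10.
At the standard offset (UTC+09:00), 06:00 UTC + 9h = 15:00 Ethor Territory standard time.
The standard-time date in Ethor Territory, April 27, 2020, does not fall between 6 October 2019 and 10 April 2020, so daylight saving is not in effect and Ethor Territory is at UTC+09:00.
06:00 UTC + 9h = 15:00 Ethor Territory.

15:00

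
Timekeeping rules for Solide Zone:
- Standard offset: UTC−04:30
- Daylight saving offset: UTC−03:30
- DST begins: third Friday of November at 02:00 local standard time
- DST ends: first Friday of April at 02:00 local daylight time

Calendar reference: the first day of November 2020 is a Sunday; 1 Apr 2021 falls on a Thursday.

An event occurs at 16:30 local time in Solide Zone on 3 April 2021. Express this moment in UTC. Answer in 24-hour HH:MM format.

1 November 2020 is a Sunday, so the first Friday is November 6 and the third is November 20.
1 April 2021 is a Thursday, so the first Friday is April 2.
3 April 2021 is outside the daylight-saving period (20 November 2020 – 2 April 2021), so Solide Zone is on standard time, UTC−04:30.
16:30 local + 4h30m = 21:00 UTC.

21:00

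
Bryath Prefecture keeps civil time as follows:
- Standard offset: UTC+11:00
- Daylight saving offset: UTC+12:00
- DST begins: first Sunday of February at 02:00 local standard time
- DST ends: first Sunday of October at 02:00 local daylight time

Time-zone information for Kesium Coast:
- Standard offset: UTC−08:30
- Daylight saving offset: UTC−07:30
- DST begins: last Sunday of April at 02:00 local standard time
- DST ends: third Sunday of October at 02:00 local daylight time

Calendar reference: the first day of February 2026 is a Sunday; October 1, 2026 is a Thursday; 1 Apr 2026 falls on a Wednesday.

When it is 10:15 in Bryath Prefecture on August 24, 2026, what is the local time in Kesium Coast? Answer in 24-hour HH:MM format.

1 February 2026 is a Sunday, so the first Sunday is February 1.
1 October 2026 is a Thursday, so the first Sunday is October 4.
Daylight saving runs 1 February – 4 October; August 24, 2026 is inside that window, so Bryath Prefecture is at UTC+12:00.
10:15 Bryath Prefecture − 12h = 22:15 UTC (rolling into the previous day, 23 August 2026).
1 April 2026 is a Wednesday, so Sundays fall on 5, 12, 19, 26; the last is April 26.
1 October 2026 is a Thursday, so the first Sunday is October 4 and the third is October 18.
At the standard offset (UTC−08:30), 22:15 UTC − 8h30m = 13:45 Kesium Coast standard time.
Daylight saving runs 26 April – 18 October; the standard-time date in Kesium Coast, August 23, 2026, is inside that window, so Kesium Coast is at UTC−07:30.
22:15 UTC − 7h30m = 14:45 Kesium Coast.

14:45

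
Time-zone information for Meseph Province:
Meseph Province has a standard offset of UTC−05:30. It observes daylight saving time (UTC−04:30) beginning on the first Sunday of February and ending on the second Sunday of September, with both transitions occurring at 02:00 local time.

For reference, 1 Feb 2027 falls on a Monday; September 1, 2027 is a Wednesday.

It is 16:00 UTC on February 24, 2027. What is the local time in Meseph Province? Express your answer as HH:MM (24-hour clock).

11:30

1 February 2027 is a Monday, so the first Sunday is February 7.
1 September 2027 is a Wednesday, so the first Sunday is September 5 and the second is September 12.
At the standard offset (UTC−05:30), 16:00 UTC − 5h30m = 10:30 Meseph Province standard time.
The standard-time date in Meseph Province, February 24, 2027, falls between 7 February and 12 September, so daylight saving is in effect and Meseph Province is at UTC−04:30.
16:00 UTC − 4h30m = 11:30 local.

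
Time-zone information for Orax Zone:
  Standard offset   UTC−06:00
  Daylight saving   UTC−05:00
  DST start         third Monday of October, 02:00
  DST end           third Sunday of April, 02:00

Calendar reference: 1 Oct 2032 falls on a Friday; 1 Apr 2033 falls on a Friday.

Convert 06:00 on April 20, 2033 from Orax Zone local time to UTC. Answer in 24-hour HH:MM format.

12:00

1 October 2032 is a Friday, so the first Monday is October 4 and the third is October 18.
1 April 2033 is a Friday, so the first Sunday is April 3 and the third is April 17.
April 20, 2033 does not fall between 18 October 2032 and 17 April 2033, so daylight saving is not in effect and Orax Zone is at UTC−06:00.
06:00 local + 6h = 12:00 UTC.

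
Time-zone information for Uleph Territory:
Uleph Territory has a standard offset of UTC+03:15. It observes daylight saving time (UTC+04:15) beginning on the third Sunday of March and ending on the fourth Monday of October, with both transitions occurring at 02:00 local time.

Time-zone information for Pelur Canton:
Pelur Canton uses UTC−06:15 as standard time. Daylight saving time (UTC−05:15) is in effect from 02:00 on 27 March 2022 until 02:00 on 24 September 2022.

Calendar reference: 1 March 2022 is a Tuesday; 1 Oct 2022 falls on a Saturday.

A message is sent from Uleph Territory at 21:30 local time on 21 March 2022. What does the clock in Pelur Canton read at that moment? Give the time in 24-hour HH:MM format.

11:00

1 March 2022 is a Tuesday, so the first Sunday is March 6 and the third is March 20.
1 October 2022 is a Saturday, so the first Monday is October 3 and the fourth is October 24.
21 March 2022 lies within the daylight-saving period (20 March – 24 October), so Uleph Territory is on daylight time, UTC+04:15.
21:30 Uleph Territory − 4h15m = 17:15 UTC.
At the standard offset (UTC−06:15), 17:15 UTC − 6h15m = 11:00 Pelur Canton standard time.
The standard-time date in Pelur Canton, 21 March 2022, is outside the daylight-saving period (27 March – 24 September), so Pelur Canton is on standard time, UTC−06:15.
17:15 UTC − 6h15m = 11:00 Pelur Canton.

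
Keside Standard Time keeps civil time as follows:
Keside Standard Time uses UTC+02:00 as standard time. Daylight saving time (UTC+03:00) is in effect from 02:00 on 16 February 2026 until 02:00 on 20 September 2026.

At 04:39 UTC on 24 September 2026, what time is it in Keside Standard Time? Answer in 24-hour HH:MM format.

06:39

At the standard offset (UTC+02:00), 04:39 UTC + 2h = 06:39 Keside Standard Time standard time.
The standard-time date in Keside Standard Time, 24 September 2026, does not fall between 16 February and 20 September, so daylight saving is not in effect and Keside Standard Time is at UTC+02:00.
04:39 UTC + 2h = 06:39 local.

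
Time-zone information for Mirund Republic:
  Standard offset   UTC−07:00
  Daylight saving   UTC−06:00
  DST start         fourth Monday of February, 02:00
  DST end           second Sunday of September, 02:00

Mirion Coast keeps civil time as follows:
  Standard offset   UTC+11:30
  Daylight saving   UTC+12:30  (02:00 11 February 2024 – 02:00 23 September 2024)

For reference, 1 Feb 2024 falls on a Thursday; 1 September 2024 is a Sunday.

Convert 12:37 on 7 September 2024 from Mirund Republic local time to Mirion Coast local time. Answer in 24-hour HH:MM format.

1 February 2024 is a Thursday, so the first Monday is February 5 and the fourth is February 26.
1 September 2024 is a Sunday, so the first Sunday is September 1 and the second is September 8.
Daylight saving runs 26 February – 8 September; 7 September 2024 is inside that window, so Mirund Republic is at UTC−06:00.
12:37 Mirund Republic + 6h = 18:37 UTC.
At the standard offset (UTC+11:30), 18:37 UTC + 11h30m = 06:07 Mirion Coast standard time (rolling into the next day, 8 September 2024).
The standard-time date in Mirion Coast, 8 September 2024, lies within the daylight-saving period (11 February – 23 September), so Mirion Coast is on daylight time, UTC+12:30.
18:37 UTC + 12h30m = 07:07 Mirion Coast (rolling into the next day, 8 September 2024).

07:07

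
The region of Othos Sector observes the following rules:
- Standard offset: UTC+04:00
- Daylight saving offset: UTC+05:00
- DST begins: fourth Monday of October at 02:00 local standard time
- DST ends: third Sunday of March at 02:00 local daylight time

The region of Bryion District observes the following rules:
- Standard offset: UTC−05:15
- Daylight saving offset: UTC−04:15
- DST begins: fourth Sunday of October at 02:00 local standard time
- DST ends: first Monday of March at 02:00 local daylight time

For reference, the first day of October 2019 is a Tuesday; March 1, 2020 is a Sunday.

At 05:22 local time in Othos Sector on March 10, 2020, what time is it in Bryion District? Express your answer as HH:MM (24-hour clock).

19:07

1 October 2019 is a Tuesday, so the first Monday is October 7 and the fourth is October 28.
1 March 2020 is a Sunday, so the first Sunday is March 1 and the third is March 15.
March 10, 2020 falls between 28 October 2019 and 15 March 2020, so daylight saving is in effect and Othos Sector is at UTC+05:00.
05:22 Othos Sector − 5h = 00:22 UTC.
1 October 2019 is a Tuesday, so the first Sunday is October 6 and the fourth is October 27.
1 March 2020 is a Sunday, so the first Monday is March 2.
At the standard offset (UTC−05:15), 00:22 UTC − 5h15m = 19:07 Bryion District standard time (rolling into the previous day, 9 March 2020).
The standard-time date in Bryion District, March 9, 2020, does not fall between 27 October 2019 and 2 March 2020, so daylight saving is not in effect and Bryion District is at UTC−05:15.
00:22 UTC − 5h15m = 19:07 Bryion District (rolling into the previous day, 9 March 2020).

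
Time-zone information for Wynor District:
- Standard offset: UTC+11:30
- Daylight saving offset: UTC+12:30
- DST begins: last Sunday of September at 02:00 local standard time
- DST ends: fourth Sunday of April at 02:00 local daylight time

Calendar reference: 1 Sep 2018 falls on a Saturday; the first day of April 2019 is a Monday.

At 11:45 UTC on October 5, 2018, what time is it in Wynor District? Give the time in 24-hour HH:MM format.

00:15

1 September 2018 is a Saturday, so Sundays fall on 2, 9, 16, 23, 30; the last is September 30.
1 April 2019 is a Monday, so the first Sunday is April 7 and the fourth is April 28.
At the standard offset (UTC+11:30), 11:45 UTC + 11h30m = 23:15 Wynor District standard time.
Daylight saving runs 30 September 2018 – 28 April 2019; the standard-time date in Wynor District, October 5, 2018, is inside that window, so Wynor District is at UTC+12:30.
11:45 UTC + 12h30m = 00:15 local (rolling into the next day, 6 October 2018).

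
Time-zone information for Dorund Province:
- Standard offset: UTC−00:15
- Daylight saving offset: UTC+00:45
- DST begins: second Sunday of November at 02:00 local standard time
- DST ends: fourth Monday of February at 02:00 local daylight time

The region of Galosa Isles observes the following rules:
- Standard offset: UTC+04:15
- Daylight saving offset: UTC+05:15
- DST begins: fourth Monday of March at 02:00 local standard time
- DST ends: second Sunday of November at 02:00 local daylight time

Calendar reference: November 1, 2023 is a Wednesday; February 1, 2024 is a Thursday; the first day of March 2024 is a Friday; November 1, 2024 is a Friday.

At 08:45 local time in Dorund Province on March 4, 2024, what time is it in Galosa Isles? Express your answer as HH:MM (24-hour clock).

13:15

1 November 2023 is a Wednesday, so the first Sunday is November 5 and the second is November 12.
1 February 2024 is a Thursday, so the first Monday is February 5 and the fourth is February 26.
March 4, 2024 is outside the daylight-saving period (12 November 2023 – 26 February 2024), so Dorund Province is on standard time, UTC−00:15.
08:45 Dorund Province + 0h15m = 09:00 UTC.
1 March 2024 is a Friday, so the first Monday is March 4 and the fourth is March 25.
1 November 2024 is a Friday, so the first Sunday is November 3 and the second is November 10.
At the standard offset (UTC+04:15), 09:00 UTC + 4h15m = 13:15 Galosa Isles standard time.
The standard-time date in Galosa Isles, March 4, 2024, does not fall between 25 March and 10 November, so daylight saving is not in effect and Galosa Isles is at UTC+04:15.
09:00 UTC + 4h15m = 13:15 Galosa Isles.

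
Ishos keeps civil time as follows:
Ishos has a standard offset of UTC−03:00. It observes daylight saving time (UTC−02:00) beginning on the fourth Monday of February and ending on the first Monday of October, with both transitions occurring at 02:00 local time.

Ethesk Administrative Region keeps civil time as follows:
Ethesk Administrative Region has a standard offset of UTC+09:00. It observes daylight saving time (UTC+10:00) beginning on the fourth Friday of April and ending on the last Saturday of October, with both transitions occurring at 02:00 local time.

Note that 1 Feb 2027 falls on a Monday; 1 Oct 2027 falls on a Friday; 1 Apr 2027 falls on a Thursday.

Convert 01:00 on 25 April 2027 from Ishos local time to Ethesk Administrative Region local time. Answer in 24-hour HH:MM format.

13:00

1 February 2027 is a Monday, so the first Monday is February 1 and the fourth is February 22.
1 October 2027 is a Friday, so the first Monday is October 4.
25 April 2027 lies within the daylight-saving period (22 February – 4 October), so Ishos is on daylight time, UTC−02:00.
01:00 Ishos + 2h = 03:00 UTC.
1 April 2027 is a Thursday, so the first Friday is April 2 and the fourth is April 23.
1 October 2027 is a Friday, so Saturdays fall on 2, 9, 16, 23, 30; the last is October 30.
At the standard offset (UTC+09:00), 03:00 UTC + 9h = 12:00 Ethesk Administrative Region standard time.
Daylight saving runs 23 April – 30 October; the standard-time date in Ethesk Administrative Region, 25 April 2027, is inside that window, so Ethesk Administrative Region is at UTC+10:00.
03:00 UTC + 10h = 13:00 Ethesk Administrative Region.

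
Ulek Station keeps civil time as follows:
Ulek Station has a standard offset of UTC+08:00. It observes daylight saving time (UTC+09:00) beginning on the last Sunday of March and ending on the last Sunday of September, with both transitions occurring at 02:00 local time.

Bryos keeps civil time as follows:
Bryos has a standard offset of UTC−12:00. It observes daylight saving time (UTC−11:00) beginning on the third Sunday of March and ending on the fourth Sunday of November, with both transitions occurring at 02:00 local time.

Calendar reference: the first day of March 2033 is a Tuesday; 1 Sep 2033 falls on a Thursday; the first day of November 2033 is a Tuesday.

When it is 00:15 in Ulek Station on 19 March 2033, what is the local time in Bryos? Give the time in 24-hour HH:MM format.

1 March 2033 is a Tuesday, so Sundays fall on 6, 13, 20, 27; the last is March 27.
1 September 2033 is a Thursday, so Sundays fall on 4, 11, 18, 25; the last is September 25.
Daylight saving runs 27 March – 25 September; 19 March 2033 is outside that window, so Ulek Station is on standard time at UTC+08:00.
00:15 Ulek Station − 8h = 16:15 UTC (rolling into the previous day, 18 March 2033).
1 March 2033 is a Tuesday, so the first Sunday is March 6 and the third is March 20.
1 November 2033 is a Tuesday, so the first Sunday is November 6 and the fourth is November 27.
At the standard offset (UTC−12:00), 16:15 UTC − 12h = 04:15 Bryos standard time.
Daylight saving runs 20 March – 27 November; the standard-time date in Bryos, 18 March 2033, is outside that window, so Bryos is on standard time at UTC−12:00.
16:15 UTC − 12h = 04:15 Bryos.

04:15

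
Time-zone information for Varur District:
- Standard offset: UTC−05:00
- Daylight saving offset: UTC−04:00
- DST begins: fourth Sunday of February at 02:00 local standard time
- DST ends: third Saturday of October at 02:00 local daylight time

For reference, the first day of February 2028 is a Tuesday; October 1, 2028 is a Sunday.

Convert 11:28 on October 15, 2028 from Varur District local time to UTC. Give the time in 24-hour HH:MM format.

1 February 2028 is a Tuesday, so the first Sunday is February 6 and the fourth is February 27.
1 October 2028 is a Sunday, so the first Saturday is October 7 and the third is October 21.
Daylight saving runs 27 February – 21 October; October 15, 2028 is inside that window, so Varur District is at UTC−04:00.
11:28 local + 4h = 15:28 UTC.

15:28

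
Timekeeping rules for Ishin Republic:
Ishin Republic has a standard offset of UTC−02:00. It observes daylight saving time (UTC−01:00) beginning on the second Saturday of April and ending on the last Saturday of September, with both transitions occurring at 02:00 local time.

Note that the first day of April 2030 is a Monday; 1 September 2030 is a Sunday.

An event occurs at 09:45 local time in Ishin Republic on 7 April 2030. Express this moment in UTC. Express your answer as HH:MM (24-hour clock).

11:45

1 April 2030 is a Monday, so the first Saturday is April 6 and the second is April 13.
1 September 2030 is a Sunday, so Saturdays fall on 7, 14, 21, 28; the last is September 28.
Daylight saving runs 13 April – 28 September; 7 April 2030 is outside that window, so Ishin Republic is on standard time at UTC−02:00.
09:45 local + 2h = 11:45 UTC.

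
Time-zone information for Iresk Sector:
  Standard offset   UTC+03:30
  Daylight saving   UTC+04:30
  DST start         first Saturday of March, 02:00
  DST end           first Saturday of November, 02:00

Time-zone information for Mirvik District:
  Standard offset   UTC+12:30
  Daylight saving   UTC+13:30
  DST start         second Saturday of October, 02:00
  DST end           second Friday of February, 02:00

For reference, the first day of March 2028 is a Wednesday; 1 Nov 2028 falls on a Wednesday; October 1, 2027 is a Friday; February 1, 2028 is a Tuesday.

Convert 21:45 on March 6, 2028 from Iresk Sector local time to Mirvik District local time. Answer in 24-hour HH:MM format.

05:45

1 March 2028 is a Wednesday, so the first Saturday is March 4.
1 November 2028 is a Wednesday, so the first Saturday is November 4.
March 6, 2028 falls between 4 March and 4 November, so daylight saving is in effect and Iresk Sector is at UTC+04:30.
21:45 Iresk Sector − 4h30m = 17:15 UTC.
1 October 2027 is a Friday, so the first Saturday is October 2 and the second is October 9.
1 February 2028 is a Tuesday, so the first Friday is February 4 and the second is February 11.
At the standard offset (UTC+12:30), 17:15 UTC + 12h30m = 05:45 Mirvik District standard time (rolling into the next day, 7 March 2028).
The standard-time date in Mirvik District, March 7, 2028, does not fall between 9 October 2027 and 11 February 2028, so daylight saving is not in effect and Mirvik District is at UTC+12:30.
17:15 UTC + 12h30m = 05:45 Mirvik District (rolling into the next day, 7 March 2028).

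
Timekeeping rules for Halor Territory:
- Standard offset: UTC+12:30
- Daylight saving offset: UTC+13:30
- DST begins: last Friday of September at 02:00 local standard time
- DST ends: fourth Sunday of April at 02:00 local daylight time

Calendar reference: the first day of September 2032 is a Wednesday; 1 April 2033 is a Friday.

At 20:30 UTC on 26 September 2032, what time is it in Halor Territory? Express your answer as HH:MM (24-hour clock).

1 September 2032 is a Wednesday, so Fridays fall on 3, 10, 17, 24; the last is September 24.
1 April 2033 is a Friday, so the first Sunday is April 3 and the fourth is April 24.
At the standard offset (UTC+12:30), 20:30 UTC + 12h30m = 09:00 Halor Territory standard time (rolling into the next day, 27 September 2032).
Daylight saving runs 24 September 2032 – 24 April 2033; the standard-time date in Halor Territory, 27 September 2032, is inside that window, so Halor Territory is at UTC+13:30.
20:30 UTC + 13h30m = 10:00 local (rolling into the next day, 27 September 2032).

10:00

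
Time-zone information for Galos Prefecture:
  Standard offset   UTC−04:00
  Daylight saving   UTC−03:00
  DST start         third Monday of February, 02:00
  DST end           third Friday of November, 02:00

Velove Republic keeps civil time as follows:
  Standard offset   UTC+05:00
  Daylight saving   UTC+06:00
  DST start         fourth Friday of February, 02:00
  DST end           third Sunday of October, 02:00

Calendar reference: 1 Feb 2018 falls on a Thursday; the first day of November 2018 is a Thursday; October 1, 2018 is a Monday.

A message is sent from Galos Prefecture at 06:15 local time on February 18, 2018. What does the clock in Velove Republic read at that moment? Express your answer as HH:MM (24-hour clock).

15:15

1 February 2018 is a Thursday, so the first Monday is February 5 and the third is February 19.
1 November 2018 is a Thursday, so the first Friday is November 2 and the third is November 16.
February 18, 2018 does not fall between 19 February and 16 November, so daylight saving is not in effect and Galos Prefecture is at UTC−04:00.
06:15 Galos Prefecture + 4h = 10:15 UTC.
1 February 2018 is a Thursday, so the first Friday is February 2 and the fourth is February 23.
1 October 2018 is a Monday, so the first Sunday is October 7 and the third is October 21.
At the standard offset (UTC+05:00), 10:15 UTC + 5h = 15:15 Velove Republic standard time.
Daylight saving runs 23 February – 21 October; the standard-time date in Velove Republic, February 18, 2018, is outside that window, so Velove Republic is on standard time at UTC+05:00.
10:15 UTC + 5h = 15:15 Velove Republic.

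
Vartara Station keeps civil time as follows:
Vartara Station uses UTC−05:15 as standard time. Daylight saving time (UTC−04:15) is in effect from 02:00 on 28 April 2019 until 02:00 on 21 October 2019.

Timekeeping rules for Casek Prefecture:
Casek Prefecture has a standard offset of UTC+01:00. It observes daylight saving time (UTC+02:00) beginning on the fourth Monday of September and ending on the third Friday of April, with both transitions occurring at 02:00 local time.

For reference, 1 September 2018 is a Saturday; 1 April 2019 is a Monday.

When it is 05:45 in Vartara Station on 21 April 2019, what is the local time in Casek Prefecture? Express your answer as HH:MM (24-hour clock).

21 April 2019 is outside the daylight-saving period (28 April – 21 October), so Vartara Station is on standard time, UTC−05:15.
05:45 Vartara Station + 5h15m = 11:00 UTC.
1 September 2018 is a Saturday, so the first Monday is September 3 and the fourth is September 24.
1 April 2019 is a Monday, so the first Friday is April 5 and the third is April 19.
At the standard offset (UTC+01:00), 11:00 UTC + 1h = 12:00 Casek Prefecture standard time.
The standard-time date in Casek Prefecture, 21 April 2019, does not fall between 24 September 2018 and 19 April 2019, so daylight saving is not in effect and Casek Prefecture is at UTC+01:00.
11:00 UTC + 1h = 12:00 Casek Prefecture.

12:00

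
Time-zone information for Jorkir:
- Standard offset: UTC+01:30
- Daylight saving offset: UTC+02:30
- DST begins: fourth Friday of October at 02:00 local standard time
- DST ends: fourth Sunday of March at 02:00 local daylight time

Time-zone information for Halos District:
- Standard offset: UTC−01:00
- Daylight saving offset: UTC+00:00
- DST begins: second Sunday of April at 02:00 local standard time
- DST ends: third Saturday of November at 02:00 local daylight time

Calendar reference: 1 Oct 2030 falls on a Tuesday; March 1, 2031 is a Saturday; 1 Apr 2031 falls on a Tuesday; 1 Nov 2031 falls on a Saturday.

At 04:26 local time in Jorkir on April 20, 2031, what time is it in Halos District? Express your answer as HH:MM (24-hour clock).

02:56

1 October 2030 is a Tuesday, so the first Friday is October 4 and the fourth is October 25.
1 March 2031 is a Saturday, so the first Sunday is March 2 and the fourth is March 23.
April 20, 2031 is outside the daylight-saving period (25 October 2030 – 23 March 2031), so Jorkir is on standard time, UTC+01:30.
04:26 Jorkir − 1h30m = 02:56 UTC.
1 April 2031 is a Tuesday, so the first Sunday is April 6 and the second is April 13.
1 November 2031 is a Saturday, so the first Saturday is November 1 and the third is November 15.
At the standard offset (UTC−01:00), 02:56 UTC − 1h = 01:56 Halos District standard time.
The standard-time date in Halos District, April 20, 2031, falls between 13 April and 15 November, so daylight saving is in effect and Halos District is at UTC+00:00.
02:56 UTC + 0h = 02:56 Halos District.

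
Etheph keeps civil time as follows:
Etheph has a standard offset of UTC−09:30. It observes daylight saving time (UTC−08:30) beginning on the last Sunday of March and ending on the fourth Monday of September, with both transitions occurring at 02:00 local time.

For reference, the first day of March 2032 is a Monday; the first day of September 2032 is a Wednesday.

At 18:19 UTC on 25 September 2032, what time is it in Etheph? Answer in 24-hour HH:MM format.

1 March 2032 is a Monday, so Sundays fall on 7, 14, 21, 28; the last is March 28.
1 September 2032 is a Wednesday, so the first Monday is September 6 and the fourth is September 27.
At the standard offset (UTC−09:30), 18:19 UTC − 9h30m = 08:49 Etheph standard time.
The standard-time date in Etheph, 25 September 2032, lies within the daylight-saving period (28 March – 27 September), so Etheph is on daylight time, UTC−08:30.
18:19 UTC − 8h30m = 09:49 local.

09:49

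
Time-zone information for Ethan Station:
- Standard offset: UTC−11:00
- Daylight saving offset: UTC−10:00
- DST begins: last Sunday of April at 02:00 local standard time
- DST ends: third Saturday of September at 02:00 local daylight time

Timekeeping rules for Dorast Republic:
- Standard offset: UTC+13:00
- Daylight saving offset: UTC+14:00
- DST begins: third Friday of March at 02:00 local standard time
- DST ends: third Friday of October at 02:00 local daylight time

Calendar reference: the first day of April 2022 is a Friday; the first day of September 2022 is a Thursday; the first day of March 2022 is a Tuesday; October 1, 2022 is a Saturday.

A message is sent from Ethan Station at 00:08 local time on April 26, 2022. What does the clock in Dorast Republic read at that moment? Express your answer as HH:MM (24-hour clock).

1 April 2022 is a Friday, so Sundays fall on 3, 10, 17, 24; the last is April 24.
1 September 2022 is a Thursday, so the first Saturday is September 3 and the third is September 17.
April 26, 2022 lies within the daylight-saving period (24 April – 17 September), so Ethan Station is on daylight time, UTC−10:00.
00:08 Ethan Station + 10h = 10:08 UTC.
1 March 2022 is a Tuesday, so the first Friday is March 4 and the third is March 18.
1 October 2022 is a Saturday, so the first Friday is October 7 and the third is October 21.
At the standard offset (UTC+13:00), 10:08 UTC + 13h = 23:08 Dorast Republic standard time.
Daylight saving runs 18 March – 21 October; the standard-time date in Dorast Republic, April 26, 2022, is inside that window, so Dorast Republic is at UTC+14:00.
10:08 UTC + 14h = 00:08 Dorast Republic (rolling into the next day, 27 April 2022).

00:08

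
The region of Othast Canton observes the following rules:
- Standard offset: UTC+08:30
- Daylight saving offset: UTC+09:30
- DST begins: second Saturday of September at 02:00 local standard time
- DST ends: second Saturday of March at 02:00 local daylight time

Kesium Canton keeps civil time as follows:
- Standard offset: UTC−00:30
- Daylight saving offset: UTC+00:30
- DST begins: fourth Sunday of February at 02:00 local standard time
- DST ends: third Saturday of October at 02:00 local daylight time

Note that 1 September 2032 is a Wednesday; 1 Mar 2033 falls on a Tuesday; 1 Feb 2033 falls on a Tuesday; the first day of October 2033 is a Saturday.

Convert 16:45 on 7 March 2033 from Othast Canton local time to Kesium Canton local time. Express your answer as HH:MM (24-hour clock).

1 September 2032 is a Wednesday, so the first Saturday is September 4 and the second is September 11.
1 March 2033 is a Tuesday, so the first Saturday is March 5 and the second is March 12.
7 March 2033 falls between 11 September 2032 and 12 March 2033, so daylight saving is in effect and Othast Canton is at UTC+09:30.
16:45 Othast Canton − 9h30m = 07:15 UTC.
1 February 2033 is a Tuesday, so the first Sunday is February 6 and the fourth is February 27.
1 October 2033 is a Saturday, so the first Saturday is October 1 and the third is October 15.
At the standard offset (UTC−00:30), 07:15 UTC − 0h30m = 06:45 Kesium Canton standard time.
Daylight saving runs 27 February – 15 October; the standard-time date in Kesium Canton, 7 March 2033, is inside that window, so Kesium Canton is at UTC+00:30.
07:15 UTC + 0h30m = 07:45 Kesium Canton.

07:45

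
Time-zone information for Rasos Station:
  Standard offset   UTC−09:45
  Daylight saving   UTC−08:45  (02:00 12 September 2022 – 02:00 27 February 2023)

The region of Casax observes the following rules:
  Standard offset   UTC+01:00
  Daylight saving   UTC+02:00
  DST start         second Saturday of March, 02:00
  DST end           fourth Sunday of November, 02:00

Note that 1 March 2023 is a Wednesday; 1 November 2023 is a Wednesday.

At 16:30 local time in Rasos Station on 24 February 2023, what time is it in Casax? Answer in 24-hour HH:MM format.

02:15

24 February 2023 falls between 12 September 2022 and 27 February 2023, so daylight saving is in effect and Rasos Station is at UTC−08:45.
16:30 Rasos Station + 8h45m = 01:15 UTC (rolling into the next day, 25 February 2023).
1 March 2023 is a Wednesday, so the first Saturday is March 4 and the second is March 11.
1 November 2023 is a Wednesday, so the first Sunday is November 5 and the fourth is November 26.
At the standard offset (UTC+01:00), 01:15 UTC + 1h = 02:15 Casax standard time.
The standard-time date in Casax, 25 February 2023, is outside the daylight-saving period (11 March – 26 November), so Casax is on standard time, UTC+01:00.
01:15 UTC + 1h = 02:15 Casax.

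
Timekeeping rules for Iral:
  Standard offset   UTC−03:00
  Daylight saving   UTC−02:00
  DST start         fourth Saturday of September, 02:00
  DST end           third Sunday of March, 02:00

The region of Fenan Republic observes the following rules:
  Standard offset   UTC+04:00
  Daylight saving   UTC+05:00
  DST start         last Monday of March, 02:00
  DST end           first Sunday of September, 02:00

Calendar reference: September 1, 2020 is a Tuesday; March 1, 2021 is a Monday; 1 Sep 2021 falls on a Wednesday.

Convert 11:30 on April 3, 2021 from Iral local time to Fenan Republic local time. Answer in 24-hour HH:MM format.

1 September 2020 is a Tuesday, so the first Saturday is September 5 and the fourth is September 26.
1 March 2021 is a Monday, so the first Sunday is March 7 and the third is March 21.
April 3, 2021 does not fall between 26 September 2020 and 21 March 2021, so daylight saving is not in effect and Iral is at UTC−03:00.
11:30 Iral + 3h = 14:30 UTC.
1 March 2021 is a Monday, so Mondays fall on 1, 8, 15, 22, 29; the last is March 29.
1 September 2021 is a Wednesday, so the first Sunday is September 5.
At the standard offset (UTC+04:00), 14:30 UTC + 4h = 18:30 Fenan Republic standard time.
Daylight saving runs 29 March – 5 September; the standard-time date in Fenan Republic, April 3, 2021, is inside that window, so Fenan Republic is at UTC+05:00.
14:30 UTC + 5h = 19:30 Fenan Republic.

19:30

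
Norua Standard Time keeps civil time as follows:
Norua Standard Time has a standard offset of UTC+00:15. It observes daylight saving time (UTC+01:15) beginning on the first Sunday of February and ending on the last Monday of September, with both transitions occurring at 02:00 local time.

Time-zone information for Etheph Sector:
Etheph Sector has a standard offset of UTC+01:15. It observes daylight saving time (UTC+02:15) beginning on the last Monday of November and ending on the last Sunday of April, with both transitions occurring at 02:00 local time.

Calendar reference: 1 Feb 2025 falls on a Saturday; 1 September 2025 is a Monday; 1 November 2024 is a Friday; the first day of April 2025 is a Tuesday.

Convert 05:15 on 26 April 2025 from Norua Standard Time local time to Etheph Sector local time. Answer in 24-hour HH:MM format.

06:15

1 February 2025 is a Saturday, so the first Sunday is February 2.
1 September 2025 is a Monday, so Mondays fall on 1, 8, 15, 22, 29; the last is September 29.
26 April 2025 lies within the daylight-saving period (2 February – 29 September), so Norua Standard Time is on daylight time, UTC+01:15.
05:15 Norua Standard Time − 1h15m = 04:00 UTC.
1 November 2024 is a Friday, so Mondays fall on 4, 11, 18, 25; the last is November 25.
1 April 2025 is a Tuesday, so Sundays fall on 6, 13, 20, 27; the last is April 27.
At the standard offset (UTC+01:15), 04:00 UTC + 1h15m = 05:15 Etheph Sector standard time.
The standard-time date in Etheph Sector, 26 April 2025, falls between 25 November 2024 and 27 April 2025, so daylight saving is in effect and Etheph Sector is at UTC+02:15.
04:00 UTC + 2h15m = 06:15 Etheph Sector.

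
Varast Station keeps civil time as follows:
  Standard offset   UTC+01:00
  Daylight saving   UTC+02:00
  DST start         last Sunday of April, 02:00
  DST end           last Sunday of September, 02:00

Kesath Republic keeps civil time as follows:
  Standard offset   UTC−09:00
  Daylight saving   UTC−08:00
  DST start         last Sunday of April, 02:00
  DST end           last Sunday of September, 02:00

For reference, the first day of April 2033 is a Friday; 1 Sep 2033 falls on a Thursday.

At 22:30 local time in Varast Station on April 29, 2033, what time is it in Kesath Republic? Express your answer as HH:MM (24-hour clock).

12:30

1 April 2033 is a Friday, so Sundays fall on 3, 10, 17, 24; the last is April 24.
1 September 2033 is a Thursday, so Sundays fall on 4, 11, 18, 25; the last is September 25.
Daylight saving runs 24 April – 25 September; April 29, 2033 is inside that window, so Varast Station is at UTC+02:00.
22:30 Varast Station − 2h = 20:30 UTC.
1 April 2033 is a Friday, so Sundays fall on 3, 10, 17, 24; the last is April 24.
1 September 2033 is a Thursday, so Sundays fall on 4, 11, 18, 25; the last is September 25.
At the standard offset (UTC−09:00), 20:30 UTC − 9h = 11:30 Kesath Republic standard time.
The standard-time date in Kesath Republic, April 29, 2033, falls between 24 April and 25 September, so daylight saving is in effect and Kesath Republic is at UTC−08:00.
20:30 UTC − 8h = 12:30 Kesath Republic.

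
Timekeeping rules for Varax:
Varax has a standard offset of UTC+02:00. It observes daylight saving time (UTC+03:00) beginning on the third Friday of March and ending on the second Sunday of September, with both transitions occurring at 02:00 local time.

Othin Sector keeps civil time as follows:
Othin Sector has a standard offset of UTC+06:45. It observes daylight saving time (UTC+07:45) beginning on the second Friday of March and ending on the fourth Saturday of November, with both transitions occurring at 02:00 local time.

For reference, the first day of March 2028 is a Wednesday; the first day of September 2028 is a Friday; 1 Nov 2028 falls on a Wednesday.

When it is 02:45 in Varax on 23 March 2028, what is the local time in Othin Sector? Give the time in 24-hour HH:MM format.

1 March 2028 is a Wednesday, so the first Friday is March 3 and the third is March 17.
1 September 2028 is a Friday, so the first Sunday is September 3 and the second is September 10.
23 March 2028 lies within the daylight-saving period (17 March – 10 September), so Varax is on daylight time, UTC+03:00.
02:45 Varax − 3h = 23:45 UTC (rolling into the previous day, 22 March 2028).
1 March 2028 is a Wednesday, so the first Friday is March 3 and the second is March 10.
1 November 2028 is a Wednesday, so the first Saturday is November 4 and the fourth is November 25.
At the standard offset (UTC+06:45), 23:45 UTC + 6h45m = 06:30 Othin Sector standard time (rolling into the next day, 23 March 2028).
Daylight saving runs 10 March – 25 November; the standard-time date in Othin Sector, 23 March 2028, is inside that window, so Othin Sector is at UTC+07:45.
23:45 UTC + 7h45m = 07:30 Othin Sector (rolling into the next day, 23 March 2028).

07:30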